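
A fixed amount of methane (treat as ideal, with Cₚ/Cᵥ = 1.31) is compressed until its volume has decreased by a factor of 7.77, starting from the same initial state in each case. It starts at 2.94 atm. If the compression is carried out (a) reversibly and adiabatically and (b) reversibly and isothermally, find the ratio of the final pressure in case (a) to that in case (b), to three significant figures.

Isothermal: P_b = P₁(V₁/V₂) = 2.94×7.77.
Adiabatic: P_a = P₁(V₁/V₂)^γ = 2.94×7.77^(1.31).
P_a/P_b = (V₁/V₂)^(γ−1) = 7.77^(0.31) = 1.888.

P_adiabatic / P_isothermal ≈ 1.89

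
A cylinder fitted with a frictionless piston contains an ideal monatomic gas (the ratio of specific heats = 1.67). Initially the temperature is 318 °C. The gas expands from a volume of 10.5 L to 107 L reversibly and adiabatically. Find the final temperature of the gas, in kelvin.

T₂ ≈ 125 K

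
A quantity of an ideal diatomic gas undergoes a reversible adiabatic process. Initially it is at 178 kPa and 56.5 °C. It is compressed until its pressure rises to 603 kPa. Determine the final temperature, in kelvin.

T₂ ≈ 467 K

Adiabatic: T₂/T₁ = (P₂/P₁)^((γ−1)/γ).
For a diatomic ideal gas γ = 7/5, so (γ−1)/γ = 2/7.
T₁ = 56.5 °C = 329.6 K.
T₂ = 329.6 × (603/178)^(2/7) = 467.1 K.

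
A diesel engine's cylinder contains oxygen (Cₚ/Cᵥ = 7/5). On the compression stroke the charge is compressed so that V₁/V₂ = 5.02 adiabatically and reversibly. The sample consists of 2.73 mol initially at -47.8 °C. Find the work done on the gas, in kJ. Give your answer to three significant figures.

W ≈ 11.6 kJ

For a reversible adiabat TV^(γ−1) is constant, so T₂ = T₁ (V₁/V₂)^(γ−1).
T₁ = -47.8 °C = 225.3 K.
T₂ = 225.3 × 5.02^(2/5) = 429.7 K.
Q = 0, so ΔU = W_on_gas = nCᵥΔT with Cᵥ = R/(γ−1) = 20.79 J/(mol·K).
ΔU = 2.73 × 20.79 × (429.7 − 225.3) = 11590 J.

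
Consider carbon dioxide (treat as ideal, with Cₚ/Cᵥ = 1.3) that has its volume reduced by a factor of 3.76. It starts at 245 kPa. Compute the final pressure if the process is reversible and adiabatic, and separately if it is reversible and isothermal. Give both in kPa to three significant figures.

Isothermal: P₂ = P₁(V₁/V₂) = 245×3.76 = 921.2 kPa.
Adiabatic: P₂ = P₁(V₁/V₂)^γ = 245×3.76^(1.3) = 1371 kPa.

adiabatic: 1370 kPa; isothermal: 921 kPa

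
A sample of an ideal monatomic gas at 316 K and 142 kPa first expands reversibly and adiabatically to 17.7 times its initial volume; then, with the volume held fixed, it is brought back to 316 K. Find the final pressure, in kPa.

For a monatomic ideal gas γ = 5/3.
Adiabatic step (PV^γ = const): P₂ = 142×(1/17.7)^(5/3) = 1.181 kPa; T₂ = 316×(1/17.7)^(2/3) = 46.53 K.
Isochoric: P₃ = P₂(T₃/T₂) = 1.181 × (316/46.53) = 8.023 kPa.

P₃ ≈ 8.02 kPa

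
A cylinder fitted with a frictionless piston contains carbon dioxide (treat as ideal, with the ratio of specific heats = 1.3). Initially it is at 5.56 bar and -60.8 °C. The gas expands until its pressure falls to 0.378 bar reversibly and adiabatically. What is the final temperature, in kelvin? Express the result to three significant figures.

Along an adiabat T P^((1−γ)/γ) is constant, so T₂ = T₁ (P₂/P₁)^((γ−1)/γ).
T₁ = -60.8 °C = 212.3 K.
T₂ = 212.3 × (0.378/5.56)^(0.231) = 114.2 K.

T₂ ≈ 114 K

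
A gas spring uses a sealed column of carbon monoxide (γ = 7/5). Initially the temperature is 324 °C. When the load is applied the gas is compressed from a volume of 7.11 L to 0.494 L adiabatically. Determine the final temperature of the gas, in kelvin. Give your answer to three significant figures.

T₂ ≈ 1740 K

Adiabatic: T₁V₁^(γ−1) = T₂V₂^(γ−1) ⇒ T₂ = T₁ (V₁/V₂)^(γ−1).
T₁ = 324 °C = 597.1 K.
T₂ = 597.1 × (7.11/0.494)^(2/5) = 1735 K.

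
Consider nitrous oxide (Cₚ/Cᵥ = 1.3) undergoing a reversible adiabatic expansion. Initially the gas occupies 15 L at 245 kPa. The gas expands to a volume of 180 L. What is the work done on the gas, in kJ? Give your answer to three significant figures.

W ≈ -6.44 kJ

P₂ = P₁(V₁/V₂)^γ = 245×(15/180)^(1.3) = 9.688 kPa.
For a reversible adiabat, W_by_gas = (P₁V₁ − P₂V₂)/(γ−1).
W_by = (245000×0.015 − 9688×0.18) / (0.3) = 6437 J.
W_on_gas = −W_by = -6437 J.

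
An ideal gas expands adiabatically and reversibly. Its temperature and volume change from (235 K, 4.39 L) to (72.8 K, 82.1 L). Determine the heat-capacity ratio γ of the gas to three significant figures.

γ ≈ 1.40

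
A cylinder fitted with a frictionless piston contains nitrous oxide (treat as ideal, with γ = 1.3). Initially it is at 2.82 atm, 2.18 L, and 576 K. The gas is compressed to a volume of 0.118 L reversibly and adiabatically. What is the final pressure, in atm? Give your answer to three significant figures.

Adiabatic: P₁V₁^γ = P₂V₂^γ ⇒ P₂ = P₁ (V₁/V₂)^γ.
P₂ = 2.82 × (2.18/0.118)^(1.3) = 125 atm.

P₂ ≈ 125 atm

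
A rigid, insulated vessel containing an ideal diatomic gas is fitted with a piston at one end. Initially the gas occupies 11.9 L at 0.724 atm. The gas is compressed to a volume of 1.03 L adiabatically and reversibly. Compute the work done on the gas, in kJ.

γ = 7/5 for a diatomic ideal gas.
P₂ = P₁(V₁/V₂)^γ = 0.724×(11.9/1.03)^(7/5) = 22.26 atm.
For a reversible adiabat, W_by_gas = (P₁V₁ − P₂V₂)/(γ−1).
W_by = (73360×0.0119 − 2.256×10^6×0.00103) / (2/5) = -3626 J.
W_on_gas = −W_by = 3626 J.

W ≈ 3.63 kJ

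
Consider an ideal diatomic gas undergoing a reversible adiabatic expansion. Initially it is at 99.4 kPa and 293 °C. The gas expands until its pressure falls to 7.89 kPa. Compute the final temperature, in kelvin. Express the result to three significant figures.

Adiabatic: T₂/T₁ = (P₂/P₁)^((γ−1)/γ).
For a diatomic ideal gas γ = 7/5, so (γ−1)/γ = 2/7.
T₁ = 293 °C = 566.1 K.
T₂ = 566.1 × (7.89/99.4)^(2/7) = 274.5 K.

T₂ ≈ 275 K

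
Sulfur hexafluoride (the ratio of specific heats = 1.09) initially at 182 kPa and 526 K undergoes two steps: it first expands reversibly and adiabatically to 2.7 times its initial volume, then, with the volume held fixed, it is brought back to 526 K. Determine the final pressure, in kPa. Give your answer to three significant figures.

P₃ ≈ 67.4 kPa

Adiabatic step (PV^γ = const): P₂ = 182×(1/2.7)^(1.09) = 61.64 kPa; T₂ = 526×(1/2.7)^(0.09) = 481 K.
Isochoric: P₃ = P₂(T₃/T₂) = 61.64 × (526/481) = 67.41 kPa.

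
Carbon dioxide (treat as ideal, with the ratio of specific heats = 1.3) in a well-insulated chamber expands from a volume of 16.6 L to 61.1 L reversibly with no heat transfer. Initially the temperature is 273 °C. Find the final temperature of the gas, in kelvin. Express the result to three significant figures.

T₂ ≈ 369 K

Adiabatic: T₁V₁^(γ−1) = T₂V₂^(γ−1) ⇒ T₂ = T₁ (V₁/V₂)^(γ−1).
T₁ = 273 °C = 546.1 K.
T₂ = 546.1 × (16.6/61.1)^(0.3) = 369.4 K.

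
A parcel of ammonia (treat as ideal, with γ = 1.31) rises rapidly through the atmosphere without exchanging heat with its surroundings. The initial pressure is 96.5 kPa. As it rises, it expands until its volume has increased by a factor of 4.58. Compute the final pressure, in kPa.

Since PV^γ is constant along a reversible adiabat, P₂ = P₁ (V₁/V₂)^γ.
P₂ = 96.5 × (1/4.58)^(1.31) = 13.15 kPa.

P₂ ≈ 13.1 kPa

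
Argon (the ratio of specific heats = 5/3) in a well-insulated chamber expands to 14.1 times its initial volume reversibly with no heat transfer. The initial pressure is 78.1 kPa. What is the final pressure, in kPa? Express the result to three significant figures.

P₂ ≈ 0.949 kPa

Adiabatic: P₁V₁^γ = P₂V₂^γ ⇒ P₂ = P₁ (V₁/V₂)^γ.
P₂ = 78.1 × (1/14.1)^(5/3) = 0.949 kPa.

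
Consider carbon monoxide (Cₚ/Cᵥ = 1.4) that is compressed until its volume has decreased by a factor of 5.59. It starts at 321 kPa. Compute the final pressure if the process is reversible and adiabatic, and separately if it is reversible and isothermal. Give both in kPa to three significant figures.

adiabatic: 3570 kPa; isothermal: 1790 kPa

Isothermal: P₂ = P₁(V₁/V₂) = 321×5.59 = 1794 kPa.
Adiabatic: P₂ = P₁(V₁/V₂)^γ = 321×5.59^(1.4) = 3572 kPa.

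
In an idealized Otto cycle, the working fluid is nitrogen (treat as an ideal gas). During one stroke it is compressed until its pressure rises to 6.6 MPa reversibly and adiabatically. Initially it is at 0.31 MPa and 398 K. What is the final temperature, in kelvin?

T₂ ≈ 954 K

Along an adiabat T P^((1−γ)/γ) is constant, so T₂ = T₁ (P₂/P₁)^((γ−1)/γ).
For a diatomic ideal gas γ = 7/5, so (γ−1)/γ = 2/7.
T₂ = 398 × (6.6/0.31)^(2/7) = 953.6 K.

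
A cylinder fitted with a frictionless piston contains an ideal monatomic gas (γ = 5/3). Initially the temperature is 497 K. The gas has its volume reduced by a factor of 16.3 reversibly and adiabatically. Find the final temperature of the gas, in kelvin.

T₂ ≈ 3200 K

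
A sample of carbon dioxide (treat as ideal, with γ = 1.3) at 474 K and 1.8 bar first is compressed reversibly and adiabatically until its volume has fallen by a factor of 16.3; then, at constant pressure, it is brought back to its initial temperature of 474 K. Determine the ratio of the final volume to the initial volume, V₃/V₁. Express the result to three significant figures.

V₃/V₁ ≈ 0.0266

Adiabatic step: V₂/V₁ = 0.06135; T₂ = T₁·16.3^(0.3) = 1095 K.
Isobaric step: V₃/V₂ = T₃/T₂ = 474/1095.
V₃/V₁ = (V₂/V₁)(V₃/V₂) = 0.06135 × (474/1095) = 0.02656.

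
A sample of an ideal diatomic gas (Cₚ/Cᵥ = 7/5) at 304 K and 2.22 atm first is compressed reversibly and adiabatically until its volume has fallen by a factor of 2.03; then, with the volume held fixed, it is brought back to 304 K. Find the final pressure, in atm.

Adiabatic step (PV^γ = const): P₂ = 2.22×2.03^(7/5) = 5.982 atm; T₂ = 304×2.03^(2/5) = 403.5 K.
Isochoric: P₃ = P₂(T₃/T₂) = 5.982 × (304/403.5) = 4.507 atm.

P₃ ≈ 4.51 atm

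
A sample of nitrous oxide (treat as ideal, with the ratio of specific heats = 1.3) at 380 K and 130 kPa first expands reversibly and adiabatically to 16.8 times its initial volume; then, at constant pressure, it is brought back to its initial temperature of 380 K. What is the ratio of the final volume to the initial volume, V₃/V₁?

V₃/V₁ ≈ 39.2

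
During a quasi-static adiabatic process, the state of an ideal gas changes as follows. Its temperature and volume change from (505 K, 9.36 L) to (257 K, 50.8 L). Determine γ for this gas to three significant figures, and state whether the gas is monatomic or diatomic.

TV^(γ−1) = const ⇒ γ − 1 = ln(T₂/T₁) / ln(V₁/V₂).
γ = 1 + ln(257/505) / ln(9.36/50.8) = 1.399.
γ ≈ 1.40 is close to 7/5, so the gas is diatomic.

γ ≈ 1.40; diatomic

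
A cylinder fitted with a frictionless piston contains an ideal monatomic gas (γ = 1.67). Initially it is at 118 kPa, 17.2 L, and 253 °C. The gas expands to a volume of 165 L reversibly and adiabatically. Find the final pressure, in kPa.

P₂ ≈ 2.70 kPa

Since PV^γ is constant along a reversible adiabat, P₂ = P₁ (V₁/V₂)^γ.
P₂ = 118 × (17.2/165)^(1.67) = 2.704 kPa.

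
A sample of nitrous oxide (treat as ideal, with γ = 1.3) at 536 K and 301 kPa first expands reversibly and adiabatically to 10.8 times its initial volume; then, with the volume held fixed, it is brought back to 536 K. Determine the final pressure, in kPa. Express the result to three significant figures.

Adiabatic step (PV^γ = const): P₂ = 301×(1/10.8)^(1.3) = 13.65 kPa; T₂ = 536×(1/10.8)^(0.3) = 262.5 K.
Isochoric: P₃ = P₂(T₃/T₂) = 13.65 × (536/262.5) = 27.87 kPa.

P₃ ≈ 27.9 kPa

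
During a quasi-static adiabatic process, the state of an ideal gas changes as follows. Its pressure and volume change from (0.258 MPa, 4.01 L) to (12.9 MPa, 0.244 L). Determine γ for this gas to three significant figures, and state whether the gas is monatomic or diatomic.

γ ≈ 1.40; diatomic

PV^γ = const ⇒ γ = ln(P₂/P₁) / ln(V₁/V₂).
γ = ln(12.9/0.258) / ln(4.01/0.244) = 1.397.
γ ≈ 1.40 is close to 7/5, so the gas is diatomic.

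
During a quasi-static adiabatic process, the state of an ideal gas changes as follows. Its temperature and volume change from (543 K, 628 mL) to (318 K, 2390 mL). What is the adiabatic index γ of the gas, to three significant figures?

γ ≈ 1.40

TV^(γ−1) = const ⇒ γ − 1 = ln(T₂/T₁) / ln(V₁/V₂).
γ = 1 + ln(318/543) / ln(628/2390) = 1.4.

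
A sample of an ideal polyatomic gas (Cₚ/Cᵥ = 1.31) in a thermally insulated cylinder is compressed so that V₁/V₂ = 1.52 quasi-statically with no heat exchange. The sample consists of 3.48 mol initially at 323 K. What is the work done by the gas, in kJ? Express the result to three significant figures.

Adiabatic: T₁V₁^(γ−1) = T₂V₂^(γ−1) ⇒ T₂ = T₁ (V₁/V₂)^(γ−1).
T₂ = 323 × 1.52^(0.31) = 367.8 K.
Q = 0, so ΔU = W_on_gas = nCᵥΔT with Cᵥ = R/(γ−1) = 26.82 J/(mol·K).
ΔU = 3.48 × 26.82 × (367.8 − 323) = 4178 J.
Work done by the gas = −ΔU = -4178 J.

W ≈ -4.18 kJ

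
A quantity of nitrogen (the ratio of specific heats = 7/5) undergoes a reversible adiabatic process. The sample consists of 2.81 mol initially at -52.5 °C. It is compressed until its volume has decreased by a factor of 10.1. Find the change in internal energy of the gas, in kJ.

For a reversible adiabat TV^(γ−1) is constant, so T₂ = T₁ (V₁/V₂)^(γ−1).
T₁ = -52.5 °C = 220.6 K.
T₂ = 220.6 × 10.1^(2/5) = 556.5 K.
Q = 0, so ΔU = W_on_gas = nCᵥΔT with Cᵥ = R/(γ−1) = 20.79 J/(mol·K).
ΔU = 2.81 × 20.79 × (556.5 − 220.6) = 19610 J.

ΔU ≈ 19.6 kJ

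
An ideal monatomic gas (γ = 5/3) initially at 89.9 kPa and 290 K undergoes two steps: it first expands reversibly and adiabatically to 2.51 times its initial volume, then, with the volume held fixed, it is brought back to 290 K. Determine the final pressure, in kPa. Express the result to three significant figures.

P₃ ≈ 35.8 kPa

Adiabatic step (PV^γ = const): P₂ = 89.9×(1/2.51)^(5/3) = 19.39 kPa; T₂ = 290×(1/2.51)^(2/3) = 157 K.
Isochoric: P₃ = P₂(T₃/T₂) = 19.39 × (290/157) = 35.82 kPa.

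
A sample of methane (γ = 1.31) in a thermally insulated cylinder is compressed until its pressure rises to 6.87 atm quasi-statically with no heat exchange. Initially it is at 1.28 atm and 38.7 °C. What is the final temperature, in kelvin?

T₂ ≈ 464 K

Adiabatic: T₂/T₁ = (P₂/P₁)^((γ−1)/γ).
T₁ = 38.7 °C = 311.8 K.
T₂ = 311.8 × (6.87/1.28)^(0.237) = 464.1 K.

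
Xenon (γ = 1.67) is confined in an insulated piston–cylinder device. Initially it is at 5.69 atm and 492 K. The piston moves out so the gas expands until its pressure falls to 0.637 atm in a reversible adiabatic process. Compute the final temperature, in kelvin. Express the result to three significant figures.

T₂ ≈ 204 K

Adiabatic: T₂/T₁ = (P₂/P₁)^((γ−1)/γ).
T₂ = 492 × (0.637/5.69)^(0.401) = 204.4 K.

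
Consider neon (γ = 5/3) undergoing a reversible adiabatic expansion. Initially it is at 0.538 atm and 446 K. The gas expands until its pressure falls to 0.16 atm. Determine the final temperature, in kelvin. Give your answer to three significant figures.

Along an adiabat T P^((1−γ)/γ) is constant, so T₂ = T₁ (P₂/P₁)^((γ−1)/γ).
T₂ = 446 × (0.16/0.538)^(2/5) = 274.6 K.

T₂ ≈ 275 K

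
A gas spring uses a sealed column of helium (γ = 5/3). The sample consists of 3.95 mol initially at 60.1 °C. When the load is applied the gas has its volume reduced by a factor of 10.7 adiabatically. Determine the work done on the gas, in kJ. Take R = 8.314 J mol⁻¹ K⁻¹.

For a reversible adiabat TV^(γ−1) is constant, so T₂ = T₁ (V₁/V₂)^(γ−1).
T₁ = 60.1 °C = 333.2 K.
T₂ = 333.2 × 10.7^(2/3) = 1618 K.
Q = 0, so ΔU = W_on_gas = nCᵥΔT with Cᵥ = R/(γ−1) = 12.47 J/(mol·K).
ΔU = 3.95 × 12.47 × (1618 − 333.2) = 63300 J.

W ≈ 63.3 kJ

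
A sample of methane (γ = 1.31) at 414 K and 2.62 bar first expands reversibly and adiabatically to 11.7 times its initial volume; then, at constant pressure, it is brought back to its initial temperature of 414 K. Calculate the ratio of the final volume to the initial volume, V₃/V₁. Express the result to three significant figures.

Adiabatic step: V₂/V₁ = 11.7; T₂ = T₁·(1/11.7)^(0.31) = 193.1 K.
Isobaric step: V₃/V₂ = T₃/T₂ = 414/193.1.
V₃/V₁ = (V₂/V₁)(V₃/V₂) = 11.7 × (414/193.1) = 25.08.

V₃/V₁ ≈ 25.1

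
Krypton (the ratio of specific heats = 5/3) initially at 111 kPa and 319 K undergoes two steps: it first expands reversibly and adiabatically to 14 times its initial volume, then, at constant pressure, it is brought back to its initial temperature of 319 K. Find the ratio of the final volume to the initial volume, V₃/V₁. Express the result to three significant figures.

Adiabatic step: V₂/V₁ = 14; T₂ = T₁·(1/14)^(2/3) = 54.92 K.
Isobaric step: V₃/V₂ = T₃/T₂ = 319/54.92.
V₃/V₁ = (V₂/V₁)(V₃/V₂) = 14 × (319/54.92) = 81.32.

V₃/V₁ ≈ 81.3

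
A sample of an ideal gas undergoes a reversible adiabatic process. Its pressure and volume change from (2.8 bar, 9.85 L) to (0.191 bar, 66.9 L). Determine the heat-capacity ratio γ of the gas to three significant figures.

PV^γ = const ⇒ γ = ln(P₂/P₁) / ln(V₁/V₂).
γ = ln(0.191/2.8) / ln(9.85/66.9) = 1.402.

γ ≈ 1.40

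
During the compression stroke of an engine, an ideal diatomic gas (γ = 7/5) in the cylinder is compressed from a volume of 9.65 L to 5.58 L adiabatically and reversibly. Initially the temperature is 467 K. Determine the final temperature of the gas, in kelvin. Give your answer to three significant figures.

T₂ ≈ 581 K

For a reversible adiabat TV^(γ−1) is constant, so T₂ = T₁ (V₁/V₂)^(γ−1).
T₂ = 467 × (9.65/5.58)^(2/5) = 581.4 K.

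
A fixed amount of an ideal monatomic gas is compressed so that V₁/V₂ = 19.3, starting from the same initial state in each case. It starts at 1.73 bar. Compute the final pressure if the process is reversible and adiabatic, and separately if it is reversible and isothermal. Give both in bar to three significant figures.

For a monatomic ideal gas γ = 5/3.
Isothermal: P₂ = P₁(V₁/V₂) = 1.73×19.3 = 33.39 bar.
Adiabatic: P₂ = P₁(V₁/V₂)^γ = 1.73×19.3^(5/3) = 240.2 bar.

adiabatic: 240 bar; isothermal: 33.4 bar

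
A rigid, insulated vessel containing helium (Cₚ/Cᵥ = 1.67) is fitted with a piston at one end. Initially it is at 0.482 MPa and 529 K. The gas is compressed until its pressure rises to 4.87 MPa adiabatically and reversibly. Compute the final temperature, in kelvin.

T₂ ≈ 1340 K

Along an adiabat T P^((1−γ)/γ) is constant, so T₂ = T₁ (P₂/P₁)^((γ−1)/γ).
T₂ = 529 × (4.87/0.482)^(0.401) = 1338 K.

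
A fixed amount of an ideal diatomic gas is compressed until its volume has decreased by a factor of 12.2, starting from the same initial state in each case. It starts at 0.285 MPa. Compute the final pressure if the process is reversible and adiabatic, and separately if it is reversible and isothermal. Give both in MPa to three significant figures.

For a diatomic ideal gas γ = 7/5.
Isothermal: P₂ = P₁(V₁/V₂) = 0.285×12.2 = 3.477 MPa.
Adiabatic: P₂ = P₁(V₁/V₂)^γ = 0.285×12.2^(7/5) = 9.457 MPa.

adiabatic: 9.46 MPa; isothermal: 3.48 MPa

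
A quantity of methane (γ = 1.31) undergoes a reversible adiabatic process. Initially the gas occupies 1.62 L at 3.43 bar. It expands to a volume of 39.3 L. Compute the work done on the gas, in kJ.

P₂ = P₁(V₁/V₂)^γ = 3.43×(1.62/39.3)^(1.31) = 0.05261 bar.
For a reversible adiabat, W_by_gas = (P₁V₁ − P₂V₂)/(γ−1).
W_by = (343000×0.00162 − 5261×0.0393) / (0.31) = 1125 J.
W_on_gas = −W_by = -1125 J.

W ≈ -1.13 kJ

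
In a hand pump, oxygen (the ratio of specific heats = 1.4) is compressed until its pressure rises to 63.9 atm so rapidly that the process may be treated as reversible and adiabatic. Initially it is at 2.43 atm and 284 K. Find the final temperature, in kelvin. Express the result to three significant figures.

T₂ ≈ 723 K

Adiabatic: T₂/T₁ = (P₂/P₁)^((γ−1)/γ).
T₂ = 284 × (63.9/2.43)^(0.286) = 722.8 K.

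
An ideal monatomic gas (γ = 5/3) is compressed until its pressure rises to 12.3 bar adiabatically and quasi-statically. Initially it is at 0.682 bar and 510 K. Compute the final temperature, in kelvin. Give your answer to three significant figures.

Adiabatic: T₂/T₁ = (P₂/P₁)^((γ−1)/γ).
T₂ = 510 × (12.3/0.682)^(2/5) = 1622 K.

T₂ ≈ 1620 K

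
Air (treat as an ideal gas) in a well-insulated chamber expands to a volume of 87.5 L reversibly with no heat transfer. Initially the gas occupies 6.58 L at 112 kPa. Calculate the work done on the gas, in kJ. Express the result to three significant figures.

W ≈ -1.19 kJ

γ = 7/5 for a diatomic ideal gas.
P₂ = P₁(V₁/V₂)^γ = 112×(6.58/87.5)^(7/5) = 2.992 kPa.
For a reversible adiabat, W_by_gas = (P₁V₁ − P₂V₂)/(γ−1).
W_by = (112000×0.00658 − 2992×0.0875) / (2/5) = 1188 J.
W_on_gas = −W_by = -1188 J.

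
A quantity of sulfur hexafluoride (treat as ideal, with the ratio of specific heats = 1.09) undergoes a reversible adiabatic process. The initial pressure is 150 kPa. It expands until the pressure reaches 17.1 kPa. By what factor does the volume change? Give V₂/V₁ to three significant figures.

From PV^γ = const, V₂/V₁ = (P₁/P₂)^(1/γ).
V₂/V₁ = (150/17.1)^(0.917) = 7.332.

V₂/V₁ ≈ 7.33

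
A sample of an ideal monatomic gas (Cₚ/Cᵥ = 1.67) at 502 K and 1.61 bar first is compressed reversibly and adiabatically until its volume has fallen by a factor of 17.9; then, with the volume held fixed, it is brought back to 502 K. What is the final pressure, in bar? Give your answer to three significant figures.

P₃ ≈ 28.8 bar

Adiabatic step (PV^γ = const): P₂ = 1.61×17.9^(1.67) = 199.1 bar; T₂ = 502×17.9^(0.67) = 3468 K.
Isochoric: P₃ = P₂(T₃/T₂) = 199.1 × (502/3468) = 28.82 bar.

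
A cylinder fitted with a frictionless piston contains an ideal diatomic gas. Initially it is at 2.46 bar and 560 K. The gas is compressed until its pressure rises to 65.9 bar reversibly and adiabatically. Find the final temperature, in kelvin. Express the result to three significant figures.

Along an adiabat T P^((1−γ)/γ) is constant, so T₂ = T₁ (P₂/P₁)^((γ−1)/γ).
For a diatomic ideal gas γ = 7/5, so (γ−1)/γ = 2/7.
T₂ = 560 × (65.9/2.46)^(2/7) = 1433 K.

T₂ ≈ 1430 K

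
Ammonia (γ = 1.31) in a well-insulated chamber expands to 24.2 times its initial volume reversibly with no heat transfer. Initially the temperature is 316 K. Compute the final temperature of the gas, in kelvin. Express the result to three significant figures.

Adiabatic: T₁V₁^(γ−1) = T₂V₂^(γ−1) ⇒ T₂ = T₁ (V₁/V₂)^(γ−1).
T₂ = 316 × (1/24.2)^(0.31) = 117.7 K.

T₂ ≈ 118 K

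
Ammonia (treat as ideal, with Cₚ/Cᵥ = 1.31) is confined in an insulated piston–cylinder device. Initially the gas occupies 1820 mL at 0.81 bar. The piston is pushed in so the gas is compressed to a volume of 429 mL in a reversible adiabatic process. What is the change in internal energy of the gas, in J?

ΔU ≈ 269 J

P₂ = P₁(V₁/V₂)^γ = 0.81×(1820/429)^(1.31) = 5.378 bar.
For a reversible adiabat, W_by_gas = (P₁V₁ − P₂V₂)/(γ−1).
W_by = (81000×0.00182 − 537800×0.000429) / (0.31) = -268.8 J.
Q = 0 ⇒ ΔU = −W_by = 268.8 J.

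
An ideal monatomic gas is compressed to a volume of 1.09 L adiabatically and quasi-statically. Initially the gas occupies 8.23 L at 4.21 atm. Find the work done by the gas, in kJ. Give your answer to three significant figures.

W ≈ -15.0 kJ

γ = 5/3 for a monatomic ideal gas.
P₂ = P₁(V₁/V₂)^γ = 4.21×(8.23/1.09)^(5/3) = 122.3 atm.
For a reversible adiabat, W_by_gas = (P₁V₁ − P₂V₂)/(γ−1).
W_by = (426600×0.00823 − 1.24×10^7×0.00109) / (2/3) = -15000 J.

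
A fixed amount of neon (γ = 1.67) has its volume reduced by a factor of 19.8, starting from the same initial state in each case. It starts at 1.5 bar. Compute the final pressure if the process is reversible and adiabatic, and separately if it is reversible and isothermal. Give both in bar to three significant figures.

adiabatic: 220 bar; isothermal: 29.7 bar

Isothermal: P₂ = P₁(V₁/V₂) = 1.5×19.8 = 29.7 bar.
Adiabatic: P₂ = P₁(V₁/V₂)^γ = 1.5×19.8^(1.67) = 219.5 bar.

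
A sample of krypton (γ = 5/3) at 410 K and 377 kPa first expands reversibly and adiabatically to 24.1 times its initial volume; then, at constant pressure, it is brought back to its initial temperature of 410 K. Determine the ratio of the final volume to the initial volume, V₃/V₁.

V₃/V₁ ≈ 201

Adiabatic step: V₂/V₁ = 24.1; T₂ = T₁·(1/24.1)^(2/3) = 49.14 K.
Isobaric step: V₃/V₂ = T₃/T₂ = 410/49.14.
V₃/V₁ = (V₂/V₁)(V₃/V₂) = 24.1 × (410/49.14) = 201.1.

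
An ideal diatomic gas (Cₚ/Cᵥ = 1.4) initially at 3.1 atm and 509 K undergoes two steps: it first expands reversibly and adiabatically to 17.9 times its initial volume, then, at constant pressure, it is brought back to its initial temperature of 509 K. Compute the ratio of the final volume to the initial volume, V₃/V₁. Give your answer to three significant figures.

V₃/V₁ ≈ 56.8

Adiabatic step: V₂/V₁ = 17.9; T₂ = T₁·(1/17.9)^(0.4) = 160.5 K.
Isobaric step: V₃/V₂ = T₃/T₂ = 509/160.5.
V₃/V₁ = (V₂/V₁)(V₃/V₂) = 17.9 × (509/160.5) = 56.75.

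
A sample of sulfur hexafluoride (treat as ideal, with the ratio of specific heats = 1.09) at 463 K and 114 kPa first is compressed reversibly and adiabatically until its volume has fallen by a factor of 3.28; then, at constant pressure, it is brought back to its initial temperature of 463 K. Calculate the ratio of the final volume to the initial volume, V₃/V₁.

Adiabatic step: V₂/V₁ = 0.3049; T₂ = T₁·3.28^(0.09) = 515.2 K.
Isobaric step: V₃/V₂ = T₃/T₂ = 463/515.2.
V₃/V₁ = (V₂/V₁)(V₃/V₂) = 0.3049 × (463/515.2) = 0.274.

V₃/V₁ ≈ 0.274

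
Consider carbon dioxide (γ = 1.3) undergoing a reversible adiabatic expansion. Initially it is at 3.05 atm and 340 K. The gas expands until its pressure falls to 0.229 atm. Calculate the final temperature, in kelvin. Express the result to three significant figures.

T₂ ≈ 187 K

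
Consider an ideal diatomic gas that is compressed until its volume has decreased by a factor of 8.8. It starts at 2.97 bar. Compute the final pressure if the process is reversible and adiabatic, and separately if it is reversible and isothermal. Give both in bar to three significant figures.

adiabatic: 62.4 bar; isothermal: 26.1 bar

For a diatomic ideal gas γ = 7/5.
Isothermal: P₂ = P₁(V₁/V₂) = 2.97×8.8 = 26.14 bar.
Adiabatic: P₂ = P₁(V₁/V₂)^γ = 2.97×8.8^(7/5) = 62.38 bar.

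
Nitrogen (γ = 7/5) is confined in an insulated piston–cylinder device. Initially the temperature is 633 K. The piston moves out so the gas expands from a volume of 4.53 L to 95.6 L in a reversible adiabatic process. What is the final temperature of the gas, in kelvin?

Adiabatic: T₁V₁^(γ−1) = T₂V₂^(γ−1) ⇒ T₂ = T₁ (V₁/V₂)^(γ−1).
T₂ = 633 × (4.53/95.6)^(2/5) = 186.9 K.

T₂ ≈ 187 K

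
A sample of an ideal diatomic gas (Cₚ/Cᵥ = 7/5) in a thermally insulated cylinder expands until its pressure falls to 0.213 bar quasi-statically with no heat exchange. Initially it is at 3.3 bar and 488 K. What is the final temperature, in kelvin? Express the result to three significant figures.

T₂ ≈ 223 K

Along an adiabat T P^((1−γ)/γ) is constant, so T₂ = T₁ (P₂/P₁)^((γ−1)/γ).
T₂ = 488 × (0.213/3.3)^(2/7) = 223 K.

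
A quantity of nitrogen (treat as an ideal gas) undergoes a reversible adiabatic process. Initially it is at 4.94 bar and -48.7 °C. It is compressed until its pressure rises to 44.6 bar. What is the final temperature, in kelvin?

T₂ ≈ 421 K

Adiabatic: T₂/T₁ = (P₂/P₁)^((γ−1)/γ).
For a diatomic ideal gas γ = 7/5, so (γ−1)/γ = 2/7.
T₁ = -48.7 °C = 224.4 K.
T₂ = 224.4 × (44.6/4.94)^(2/7) = 420.9 K.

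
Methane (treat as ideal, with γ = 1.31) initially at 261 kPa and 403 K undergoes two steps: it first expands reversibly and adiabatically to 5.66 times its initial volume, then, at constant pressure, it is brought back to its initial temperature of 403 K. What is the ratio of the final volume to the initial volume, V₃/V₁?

V₃/V₁ ≈ 9.69

Adiabatic step: V₂/V₁ = 5.66; T₂ = T₁·(1/5.66)^(0.31) = 235.5 K.
Isobaric step: V₃/V₂ = T₃/T₂ = 403/235.5.
V₃/V₁ = (V₂/V₁)(V₃/V₂) = 5.66 × (403/235.5) = 9.687.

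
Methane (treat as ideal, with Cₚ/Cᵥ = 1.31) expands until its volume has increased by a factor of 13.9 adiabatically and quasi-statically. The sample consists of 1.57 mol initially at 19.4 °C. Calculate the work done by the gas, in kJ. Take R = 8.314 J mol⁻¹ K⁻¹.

For a reversible adiabat TV^(γ−1) is constant, so T₂ = T₁ (V₁/V₂)^(γ−1).
T₁ = 19.4 °C = 292.5 K.
T₂ = 292.5 × (1/13.9)^(0.31) = 129.4 K.
Q = 0, so ΔU = W_on_gas = nCᵥΔT with Cᵥ = R/(γ−1) = 26.82 J/(mol·K).
ΔU = 1.57 × 26.82 × (129.4 − 292.5) = -6871 J.
Work done by the gas = −ΔU = 6871 J.

W ≈ 6.87 kJ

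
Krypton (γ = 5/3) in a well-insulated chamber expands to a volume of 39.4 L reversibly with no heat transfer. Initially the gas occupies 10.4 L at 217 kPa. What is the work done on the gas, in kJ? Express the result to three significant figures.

W ≈ -1.99 kJ

P₂ = P₁(V₁/V₂)^γ = 217×(10.4/39.4)^(5/3) = 23.57 kPa.
For a reversible adiabat, W_by_gas = (P₁V₁ − P₂V₂)/(γ−1).
W_by = (217000×0.0104 − 23570×0.0394) / (2/3) = 1992 J.
W_on_gas = −W_by = -1992 J.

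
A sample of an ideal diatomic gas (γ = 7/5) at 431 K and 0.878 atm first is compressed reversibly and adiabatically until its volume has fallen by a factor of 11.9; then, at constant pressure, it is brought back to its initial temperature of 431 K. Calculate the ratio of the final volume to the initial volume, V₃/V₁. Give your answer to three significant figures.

V₃/V₁ ≈ 0.0312

Adiabatic step: V₂/V₁ = 0.08403; T₂ = T₁·11.9^(2/5) = 1161 K.
Isobaric step: V₃/V₂ = T₃/T₂ = 431/1161.
V₃/V₁ = (V₂/V₁)(V₃/V₂) = 0.08403 × (431/1161) = 0.03121.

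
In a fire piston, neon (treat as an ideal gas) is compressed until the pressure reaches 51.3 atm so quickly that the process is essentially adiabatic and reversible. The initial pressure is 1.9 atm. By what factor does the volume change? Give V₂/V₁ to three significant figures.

From PV^γ = const, V₂/V₁ = (P₁/P₂)^(1/γ).
For a monatomic ideal gas γ = 5/3.
V₂/V₁ = (1.9/51.3)^(3/5) = 0.1384.

V₂/V₁ ≈ 0.138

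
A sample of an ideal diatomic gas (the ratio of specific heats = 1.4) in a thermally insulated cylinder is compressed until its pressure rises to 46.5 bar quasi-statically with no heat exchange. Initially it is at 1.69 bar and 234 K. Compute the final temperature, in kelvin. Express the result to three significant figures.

T₂ ≈ 603 K

Along an adiabat T P^((1−γ)/γ) is constant, so T₂ = T₁ (P₂/P₁)^((γ−1)/γ).
T₂ = 234 × (46.5/1.69)^(0.286) = 603.3 K.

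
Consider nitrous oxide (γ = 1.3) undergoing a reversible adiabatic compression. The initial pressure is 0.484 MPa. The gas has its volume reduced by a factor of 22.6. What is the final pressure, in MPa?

Since PV^γ is constant along a reversible adiabat, P₂ = P₁ (V₁/V₂)^γ.
P₂ = 0.484 × 22.6^(1.3) = 27.87 MPa.

P₂ ≈ 27.9 MPa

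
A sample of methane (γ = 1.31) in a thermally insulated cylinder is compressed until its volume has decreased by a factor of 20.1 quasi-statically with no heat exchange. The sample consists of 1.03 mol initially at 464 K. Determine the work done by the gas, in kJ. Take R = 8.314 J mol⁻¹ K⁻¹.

W ≈ -19.7 kJ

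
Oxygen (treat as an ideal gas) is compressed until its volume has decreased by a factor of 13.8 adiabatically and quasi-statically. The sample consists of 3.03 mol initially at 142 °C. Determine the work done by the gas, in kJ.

For a reversible adiabat TV^(γ−1) is constant, so T₂ = T₁ (V₁/V₂)^(γ−1).
γ = 7/5 for a diatomic ideal gas, so γ−1 = 2/5.
T₁ = 142 °C = 415.1 K.
T₂ = 415.1 × 13.8^(2/5) = 1186 K.
Q = 0, so ΔU = W_on_gas = nCᵥΔT with Cᵥ = R/(γ−1) = 20.79 J/(mol·K).
ΔU = 3.03 × 20.79 × (1186 − 415.1) = 48560 J.
Work done by the gas = −ΔU = -48560 J.

W ≈ -48.6 kJ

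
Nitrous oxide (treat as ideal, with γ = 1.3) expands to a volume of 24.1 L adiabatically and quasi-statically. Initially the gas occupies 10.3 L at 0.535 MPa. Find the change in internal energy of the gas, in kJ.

ΔU ≈ -4.13 kJ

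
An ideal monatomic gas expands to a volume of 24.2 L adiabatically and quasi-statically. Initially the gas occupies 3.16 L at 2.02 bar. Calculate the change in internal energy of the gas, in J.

γ = 5/3 for a monatomic ideal gas.
P₂ = P₁(V₁/V₂)^γ = 2.02×(3.16/24.2)^(5/3) = 0.06789 bar.
For a reversible adiabat, W_by_gas = (P₁V₁ − P₂V₂)/(γ−1).
W_by = (202000×0.00316 − 6789×0.0242) / (2/3) = 711 J.
Q = 0 ⇒ ΔU = −W_by = -711 J.

ΔU ≈ -711 J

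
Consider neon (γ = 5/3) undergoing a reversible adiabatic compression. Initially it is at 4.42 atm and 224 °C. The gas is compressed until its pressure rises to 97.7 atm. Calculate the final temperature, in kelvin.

T₂ ≈ 1720 K

Along an adiabat T P^((1−γ)/γ) is constant, so T₂ = T₁ (P₂/P₁)^((γ−1)/γ).
T₁ = 224 °C = 497.1 K.
T₂ = 497.1 × (97.7/4.42)^(2/5) = 1715 K.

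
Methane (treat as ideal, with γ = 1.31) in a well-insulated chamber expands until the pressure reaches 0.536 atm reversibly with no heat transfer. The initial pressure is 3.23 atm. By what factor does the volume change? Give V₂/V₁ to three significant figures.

V₂/V₁ ≈ 3.94

From PV^γ = const, V₂/V₁ = (P₁/P₂)^(1/γ).
V₂/V₁ = (3.23/0.536)^(0.763) = 3.94.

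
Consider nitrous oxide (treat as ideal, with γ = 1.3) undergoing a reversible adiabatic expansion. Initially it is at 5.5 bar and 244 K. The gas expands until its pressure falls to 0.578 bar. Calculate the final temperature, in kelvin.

Adiabatic: T₂/T₁ = (P₂/P₁)^((γ−1)/γ).
T₂ = 244 × (0.578/5.5)^(0.231) = 145.1 K.

T₂ ≈ 145 K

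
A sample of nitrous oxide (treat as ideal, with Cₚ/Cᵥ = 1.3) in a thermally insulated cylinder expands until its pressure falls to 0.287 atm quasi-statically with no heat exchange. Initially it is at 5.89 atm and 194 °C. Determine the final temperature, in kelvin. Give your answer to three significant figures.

T₂ ≈ 233 K

Adiabatic: T₂/T₁ = (P₂/P₁)^((γ−1)/γ).
T₁ = 194 °C = 467.1 K.
T₂ = 467.1 × (0.287/5.89)^(0.231) = 232.6 K.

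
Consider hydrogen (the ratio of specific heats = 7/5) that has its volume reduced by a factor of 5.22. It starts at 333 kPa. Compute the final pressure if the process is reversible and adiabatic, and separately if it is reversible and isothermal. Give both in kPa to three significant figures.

Isothermal: P₂ = P₁(V₁/V₂) = 333×5.22 = 1738 kPa.
Adiabatic: P₂ = P₁(V₁/V₂)^γ = 333×5.22^(7/5) = 3367 kPa.

adiabatic: 3370 kPa; isothermal: 1740 kPa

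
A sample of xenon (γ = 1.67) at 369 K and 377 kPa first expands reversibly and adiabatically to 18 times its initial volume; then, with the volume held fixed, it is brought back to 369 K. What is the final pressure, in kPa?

Adiabatic step (PV^γ = const): P₂ = 377×(1/18)^(1.67) = 3.02 kPa; T₂ = 369×(1/18)^(0.67) = 53.21 K.
Isochoric: P₃ = P₂(T₃/T₂) = 3.02 × (369/53.21) = 20.94 kPa.

P₃ ≈ 20.9 kPa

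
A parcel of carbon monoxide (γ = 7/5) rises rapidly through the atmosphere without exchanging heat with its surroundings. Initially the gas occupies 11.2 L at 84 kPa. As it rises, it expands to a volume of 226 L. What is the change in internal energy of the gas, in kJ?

ΔU ≈ -1.64 kJ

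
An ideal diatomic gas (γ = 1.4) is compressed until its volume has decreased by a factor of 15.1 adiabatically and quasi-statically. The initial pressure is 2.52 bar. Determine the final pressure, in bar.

Adiabatic: P₁V₁^γ = P₂V₂^γ ⇒ P₂ = P₁ (V₁/V₂)^γ.
P₂ = 2.52 × 15.1^(1.4) = 112.7 bar.

P₂ ≈ 113 bar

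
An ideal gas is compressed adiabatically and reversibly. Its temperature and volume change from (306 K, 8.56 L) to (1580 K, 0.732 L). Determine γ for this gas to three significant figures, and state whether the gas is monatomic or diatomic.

γ ≈ 1.67; monatomic

TV^(γ−1) = const ⇒ γ − 1 = ln(T₂/T₁) / ln(V₁/V₂).
γ = 1 + ln(1580/306) / ln(8.56/0.732) = 1.668.
γ ≈ 1.67 is close to 5/3, so the gas is monatomic.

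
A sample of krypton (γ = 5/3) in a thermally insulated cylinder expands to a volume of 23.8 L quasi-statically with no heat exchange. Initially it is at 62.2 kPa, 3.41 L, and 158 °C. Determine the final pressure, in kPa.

P₂ ≈ 2.44 kPa

Since PV^γ is constant along a reversible adiabat, P₂ = P₁ (V₁/V₂)^γ.
P₂ = 62.2 × (3.41/23.8)^(5/3) = 2.44 kPa.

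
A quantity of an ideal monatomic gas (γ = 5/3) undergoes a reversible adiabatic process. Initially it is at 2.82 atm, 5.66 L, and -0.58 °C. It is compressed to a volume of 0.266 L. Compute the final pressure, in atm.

P₂ ≈ 461 atm

Since PV^γ is constant along a reversible adiabat, P₂ = P₁ (V₁/V₂)^γ.
P₂ = 2.82 × (5.66/0.266)^(5/3) = 460.8 atm.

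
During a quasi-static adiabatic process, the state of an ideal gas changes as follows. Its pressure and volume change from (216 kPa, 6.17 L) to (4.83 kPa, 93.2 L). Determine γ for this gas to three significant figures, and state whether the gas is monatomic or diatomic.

PV^γ = const ⇒ γ = ln(P₂/P₁) / ln(V₁/V₂).
γ = ln(4.83/216) / ln(6.17/93.2) = 1.4.
γ ≈ 1.40 is close to 7/5, so the gas is diatomic.

γ ≈ 1.40; diatomic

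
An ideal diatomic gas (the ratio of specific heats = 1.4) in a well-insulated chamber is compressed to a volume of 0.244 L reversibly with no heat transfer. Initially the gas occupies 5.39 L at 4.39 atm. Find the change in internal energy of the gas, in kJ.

P₂ = P₁(V₁/V₂)^γ = 4.39×(5.39/0.244)^(1.4) = 334.5 atm.
For a reversible adiabat, W_by_gas = (P₁V₁ − P₂V₂)/(γ−1).
W_by = (444800×0.00539 − 3.389×10^7×0.000244) / (0.4) = -14680 J.
Q = 0 ⇒ ΔU = −W_by = 14680 J.

ΔU ≈ 14.7 kJ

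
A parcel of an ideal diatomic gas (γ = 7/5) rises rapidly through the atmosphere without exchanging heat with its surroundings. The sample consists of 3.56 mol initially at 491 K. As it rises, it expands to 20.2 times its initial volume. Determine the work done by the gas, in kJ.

For a reversible adiabat TV^(γ−1) is constant, so T₂ = T₁ (V₁/V₂)^(γ−1).
T₂ = 491 × (1/20.2)^(2/5) = 147.6 K.
Q = 0, so ΔU = W_on_gas = nCᵥΔT with Cᵥ = R/(γ−1) = 20.79 J/(mol·K).
ΔU = 3.56 × 20.79 × (147.6 − 491) = -25410 J.
Work done by the gas = −ΔU = 25410 J.

W ≈ 25.4 kJ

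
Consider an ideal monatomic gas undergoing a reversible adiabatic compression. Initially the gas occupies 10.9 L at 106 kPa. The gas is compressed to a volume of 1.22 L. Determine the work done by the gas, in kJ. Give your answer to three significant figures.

γ = 5/3 for a monatomic ideal gas.
P₂ = P₁(V₁/V₂)^γ = 106×(10.9/1.22)^(5/3) = 4078 kPa.
For a reversible adiabat, W_by_gas = (P₁V₁ − P₂V₂)/(γ−1).
W_by = (106000×0.0109 − 4.078×10^6×0.00122) / (2/3) = -5729 J.

W ≈ -5.73 kJ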